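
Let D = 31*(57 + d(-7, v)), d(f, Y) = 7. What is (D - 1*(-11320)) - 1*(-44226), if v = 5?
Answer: 57530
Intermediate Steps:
D = 1984 (D = 31*(57 + 7) = 31*64 = 1984)
(D - 1*(-11320)) - 1*(-44226) = (1984 - 1*(-11320)) - 1*(-44226) = (1984 + 11320) + 44226 = 13304 + 44226 = 57530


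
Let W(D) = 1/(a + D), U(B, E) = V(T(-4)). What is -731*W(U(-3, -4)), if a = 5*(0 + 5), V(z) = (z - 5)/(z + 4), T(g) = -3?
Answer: -43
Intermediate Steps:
V(z) = (-5 + z)/(4 + z)
U(B, E) = -8 (U(B, E) = (-5 - 3)/(4 - 3) = -8/1 = 1*(-8) = -8)
a = 25 (a = 5*5 = 25)
W(D) = 1/(25 + D)
-731*W(U(-3, -4)) = -731/(25 - 8) = -731/17 = -731*1/17 = -43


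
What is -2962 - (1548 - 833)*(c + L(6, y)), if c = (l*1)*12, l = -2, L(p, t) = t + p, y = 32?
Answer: -12972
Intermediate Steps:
L(p, t) = p + t
c = -24 (c = -2*1*12 = -2*12 = -24)
-2962 - (1548 - 833)*(c + L(6, y)) = -2962 - (1548 - 833)*(-24 + (6 + 32)) = -2962 - 715*(-24 + 38) = -2962 - 715*14 = -2962 - 1*10010 = -2962 - 10010 = -12972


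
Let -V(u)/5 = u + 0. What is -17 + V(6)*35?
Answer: -1067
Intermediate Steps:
V(u) = -5*u (V(u) = -5*(u + 0) = -5*u)
-17 + V(6)*35 = -17 - 5*6*35 = -17 - 30*35 = -17 - 1050 = -1067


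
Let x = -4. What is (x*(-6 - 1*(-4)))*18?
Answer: 144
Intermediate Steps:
(x*(-6 - 1*(-4)))*18 = -4*(-6 - 1*(-4))*18 = -4*(-6 + 4)*18 = -4*(-2)*18 = 8*18 = 144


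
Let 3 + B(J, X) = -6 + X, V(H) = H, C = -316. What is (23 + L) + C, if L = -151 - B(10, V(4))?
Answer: -439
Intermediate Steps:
B(J, X) = -9 + X (B(J, X) = -3 + (-6 + X) = -9 + X)
L = -146 (L = -151 - (-9 + 4) = -151 - 1*(-5) = -151 + 5 = -146)
(23 + L) + C = (23 - 146) - 316 = -123 - 316 = -439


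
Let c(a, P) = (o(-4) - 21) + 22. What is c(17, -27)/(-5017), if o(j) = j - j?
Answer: -1/5017 ≈ -0.00019932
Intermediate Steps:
o(j) = 0
c(a, P) = 1 (c(a, P) = (0 - 21) + 22 = -21 + 22 = 1)
c(17, -27)/(-5017) = 1/(-5017) = 1*(-1/5017) = -1/5017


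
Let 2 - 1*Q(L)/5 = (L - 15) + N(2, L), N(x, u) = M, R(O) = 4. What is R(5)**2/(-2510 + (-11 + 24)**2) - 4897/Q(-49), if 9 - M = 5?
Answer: -11468837/725710 ≈ -15.804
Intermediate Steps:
M = 4 (M = 9 - 1*5 = 9 - 5 = 4)
N(x, u) = 4
Q(L) = 65 - 5*L (Q(L) = 10 - 5*((L - 15) + 4) = 10 - 5*((-15 + L) + 4) = 10 - 5*(-11 + L) = 10 + (55 - 5*L) = 65 - 5*L)
R(5)**2/(-2510 + (-11 + 24)**2) - 4897/Q(-49) = 4**2/(-2510 + (-11 + 24)**2) - 4897/(65 - 5*(-49)) = 16/(-2510 + 13**2) - 4897/(65 + 245) = 16/(-2510 + 169) - 4897/310 = 16/(-2341) - 4897*1/310 = 16*(-1/2341) - 4897/310 = -16/2341 - 4897/310 = -11468837/725710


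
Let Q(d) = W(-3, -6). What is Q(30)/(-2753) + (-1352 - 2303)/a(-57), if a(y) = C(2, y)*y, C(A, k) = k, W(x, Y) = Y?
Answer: -10042721/8944497 ≈ -1.1228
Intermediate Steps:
Q(d) = -6
a(y) = y² (a(y) = y*y = y²)
Q(30)/(-2753) + (-1352 - 2303)/a(-57) = -6/(-2753) + (-1352 - 2303)/((-57)²) = -6*(-1/2753) - 3655/3249 = 6/2753 - 3655*1/3249 = 6/2753 - 3655/3249 = -10042721/8944497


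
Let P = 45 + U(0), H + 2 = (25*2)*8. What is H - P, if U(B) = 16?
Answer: 337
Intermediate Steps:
H = 398 (H = -2 + (25*2)*8 = -2 + 50*8 = -2 + 400 = 398)
P = 61 (P = 45 + 16 = 61)
H - P = 398 - 1*61 = 398 - 61 = 337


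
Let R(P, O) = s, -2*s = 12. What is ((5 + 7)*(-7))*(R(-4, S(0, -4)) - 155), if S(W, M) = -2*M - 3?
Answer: 13524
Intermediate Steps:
S(W, M) = -3 - 2*M
s = -6 (s = -1/2*12 = -6)
R(P, O) = -6
((5 + 7)*(-7))*(R(-4, S(0, -4)) - 155) = ((5 + 7)*(-7))*(-6 - 155) = (12*(-7))*(-161) = -84*(-161) = 13524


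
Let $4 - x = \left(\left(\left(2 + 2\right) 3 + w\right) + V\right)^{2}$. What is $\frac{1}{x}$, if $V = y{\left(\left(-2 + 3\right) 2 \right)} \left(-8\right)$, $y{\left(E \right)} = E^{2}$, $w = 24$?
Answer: $- \frac{1}{12} \approx -0.083333$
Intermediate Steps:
$V = -32$ ($V = \left(\left(-2 + 3\right) 2\right)^{2} \left(-8\right) = \left(1 \cdot 2\right)^{2} \left(-8\right) = 2^{2} \left(-8\right) = 4 \left(-8\right) = -32$)
$x = -12$ ($x = 4 - \left(\left(\left(2 + 2\right) 3 + 24\right) - 32\right)^{2} = 4 - \left(\left(4 \cdot 3 + 24\right) - 32\right)^{2} = 4 - \left(\left(12 + 24\right) - 32\right)^{2} = 4 - \left(36 - 32\right)^{2} = 4 - 4^{2} = 4 - 16 = -12$)
$\frac{1}{x} = \frac{1}{-12} = - \frac{1}{12}$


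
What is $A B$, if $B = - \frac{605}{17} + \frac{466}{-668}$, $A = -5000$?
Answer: $\frac{515077500}{2839} \approx 1.8143 \cdot 10^{5}$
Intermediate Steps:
$B = - \frac{206031}{5678}$ ($B = \left(-605\right) \frac{1}{17} + 466 \left(- \frac{1}{668}\right) = - \frac{605}{17} - \frac{233}{334} = - \frac{206031}{5678} \approx -36.286$)
$A B = \left(-5000\right) \left(- \frac{206031}{5678}\right) = \frac{515077500}{2839}$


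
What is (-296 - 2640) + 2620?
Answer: -316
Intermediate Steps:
(-296 - 2640) + 2620 = -2936 + 2620 = -316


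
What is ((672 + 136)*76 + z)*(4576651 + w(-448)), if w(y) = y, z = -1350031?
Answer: -5897000438469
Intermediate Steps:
((672 + 136)*76 + z)*(4576651 + w(-448)) = ((672 + 136)*76 - 1350031)*(4576651 - 448) = (808*76 - 1350031)*4576203 = (61408 - 1350031)*4576203 = -1288623*4576203 = -5897000438469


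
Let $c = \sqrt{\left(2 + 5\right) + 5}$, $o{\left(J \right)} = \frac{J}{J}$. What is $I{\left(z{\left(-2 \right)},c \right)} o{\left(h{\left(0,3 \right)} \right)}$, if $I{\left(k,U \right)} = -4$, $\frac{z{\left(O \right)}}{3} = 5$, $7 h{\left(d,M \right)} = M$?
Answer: $-4$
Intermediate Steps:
$h{\left(d,M \right)} = \frac{M}{7}$
$o{\left(J \right)} = 1$
$z{\left(O \right)} = 15$ ($z{\left(O \right)} = 3 \cdot 5 = 15$)
$c = 2 \sqrt{3}$ ($c = \sqrt{7 + 5} = \sqrt{12} = 2 \sqrt{3} \approx 3.4641$)
$I{\left(z{\left(-2 \right)},c \right)} o{\left(h{\left(0,3 \right)} \right)} = \left(-4\right) 1 = -4$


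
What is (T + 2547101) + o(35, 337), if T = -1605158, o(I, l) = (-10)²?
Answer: 942043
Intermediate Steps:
o(I, l) = 100
(T + 2547101) + o(35, 337) = (-1605158 + 2547101) + 100 = 941943 + 100 = 942043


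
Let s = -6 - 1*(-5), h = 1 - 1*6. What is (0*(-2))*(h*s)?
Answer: 0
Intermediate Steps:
h = -5 (h = 1 - 6 = -5)
s = -1 (s = -6 + 5 = -1)
(0*(-2))*(h*s) = (0*(-2))*(-5*(-1)) = 0*5 = 0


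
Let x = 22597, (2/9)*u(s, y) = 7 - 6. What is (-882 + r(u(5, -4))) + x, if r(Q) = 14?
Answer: 21729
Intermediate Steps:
u(s, y) = 9/2 (u(s, y) = 9*(7 - 6)/2 = (9/2)*1 = 9/2)
(-882 + r(u(5, -4))) + x = (-882 + 14) + 22597 = -868 + 22597 = 21729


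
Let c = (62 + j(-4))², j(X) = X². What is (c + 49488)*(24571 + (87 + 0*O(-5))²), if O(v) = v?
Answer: 1786084080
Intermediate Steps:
c = 6084 (c = (62 + (-4)²)² = (62 + 16)² = 78² = 6084)
(c + 49488)*(24571 + (87 + 0*O(-5))²) = (6084 + 49488)*(24571 + (87 + 0*(-5))²) = 55572*(24571 + (87 + 0)²) = 55572*(24571 + 87²) = 55572*(24571 + 7569) = 55572*32140 = 1786084080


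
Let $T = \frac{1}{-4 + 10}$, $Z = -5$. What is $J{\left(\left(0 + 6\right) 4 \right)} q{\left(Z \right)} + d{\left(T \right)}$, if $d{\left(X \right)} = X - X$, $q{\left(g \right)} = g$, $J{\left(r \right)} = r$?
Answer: $-120$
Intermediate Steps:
$T = \frac{1}{6} \approx 0.16667$
$d{\left(X \right)} = 0$
$J{\left(\left(0 + 6\right) 4 \right)} q{\left(Z \right)} + d{\left(T \right)} = \left(0 + 6\right) 4 \left(-5\right) + 0 = 6 \cdot 4 \left(-5\right) + 0 = 24 \left(-5\right) + 0 = -120 + 0 = -120$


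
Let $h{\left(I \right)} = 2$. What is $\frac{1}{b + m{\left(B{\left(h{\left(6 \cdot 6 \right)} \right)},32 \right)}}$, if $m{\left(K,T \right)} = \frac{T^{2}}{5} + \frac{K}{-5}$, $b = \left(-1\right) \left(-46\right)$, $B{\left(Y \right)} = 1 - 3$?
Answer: $\frac{5}{1256} \approx 0.0039809$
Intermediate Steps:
$B{\left(Y \right)} = -2$ ($B{\left(Y \right)} = 1 - 3 = -2$)
$b = 46$
$m{\left(K,T \right)} = - \frac{K}{5} + \frac{T^{2}}{5}$ ($m{\left(K,T \right)} = T^{2} \cdot \frac{1}{5} + K \left(- \frac{1}{5}\right) = \frac{T^{2}}{5} - \frac{K}{5} = - \frac{K}{5} + \frac{T^{2}}{5}$)
$\frac{1}{b + m{\left(B{\left(h{\left(6 \cdot 6 \right)} \right)},32 \right)}} = \frac{1}{46 - \left(- \frac{2}{5} - \frac{32^{2}}{5}\right)} = \frac{1}{46 + \left(\frac{2}{5} + \frac{1}{5} \cdot 1024\right)} = \frac{1}{46 + \left(\frac{2}{5} + \frac{1024}{5}\right)} = \frac{1}{46 + \frac{1026}{5}} = \frac{1}{\frac{1256}{5}} = \frac{5}{1256}$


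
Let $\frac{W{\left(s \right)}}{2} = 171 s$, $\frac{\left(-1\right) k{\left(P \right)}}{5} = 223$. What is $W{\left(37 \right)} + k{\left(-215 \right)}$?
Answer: $11539$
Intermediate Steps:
$k{\left(P \right)} = -1115$ ($k{\left(P \right)} = \left(-5\right) 223 = -1115$)
$W{\left(s \right)} = 342 s$ ($W{\left(s \right)} = 2 \cdot 171 s = 342 s$)
$W{\left(37 \right)} + k{\left(-215 \right)} = 342 \cdot 37 - 1115 = 12654 - 1115 = 11539$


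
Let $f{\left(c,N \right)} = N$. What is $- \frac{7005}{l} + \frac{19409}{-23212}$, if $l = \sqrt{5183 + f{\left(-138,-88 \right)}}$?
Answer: $- \frac{19409}{23212} - \frac{1401 \sqrt{5095}}{1019} \approx -98.974$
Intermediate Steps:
$l = \sqrt{5095}$ ($l = \sqrt{5183 - 88} = \sqrt{5095} \approx 71.379$)
$- \frac{7005}{l} + \frac{19409}{-23212} = - \frac{7005}{\sqrt{5095}} + \frac{19409}{-23212} = - 7005 \frac{\sqrt{5095}}{5095} + 19409 \left(- \frac{1}{23212}\right) = - \frac{1401 \sqrt{5095}}{1019} - \frac{19409}{23212} = - \frac{19409}{23212} - \frac{1401 \sqrt{5095}}{1019}$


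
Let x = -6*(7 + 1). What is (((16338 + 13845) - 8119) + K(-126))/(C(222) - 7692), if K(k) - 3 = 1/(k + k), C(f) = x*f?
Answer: -5560883/4623696 ≈ -1.2027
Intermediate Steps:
x = -48 (x = -6*8 = -48)
C(f) = -48*f
K(k) = 3 + 1/(2*k) (K(k) = 3 + 1/(k + k) = 3 + 1/(2*k))
(((16338 + 13845) - 8119) + K(-126))/(C(222) - 7692) = (((16338 + 13845) - 8119) + (3 + (½)/(-126)))/(-48*222 - 7692) = ((30183 - 8119) + (3 + (½)*(-1/126)))/(-10656 - 7692) = (22064 + (3 - 1/252))/(-18348) = (22064 + 755/252)*(-1/18348) = (5560883/252)*(-1/18348) = -5560883/4623696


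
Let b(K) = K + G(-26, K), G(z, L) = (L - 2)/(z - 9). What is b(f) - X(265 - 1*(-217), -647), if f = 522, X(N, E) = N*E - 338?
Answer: 2188894/7 ≈ 3.1270e+5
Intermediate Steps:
X(N, E) = -338 + E*N (X(N, E) = E*N - 338 = -338 + E*N)
G(z, L) = (-2 + L)/(-9 + z)
b(K) = 2/35 + 34*K/35 (b(K) = K + (-2 + K)/(-9 - 26) = K + (-2 + K)/(-35) = K - (-2 + K)/35 = K + (2/35 - K/35) = 2/35 + 34*K/35)
b(f) - X(265 - 1*(-217), -647) = (2/35 + (34/35)*522) - (-338 - 647*(265 - 1*(-217))) = (2/35 + 17748/35) - (-338 - 647*(265 + 217)) = 3550/7 - (-338 - 647*482) = 3550/7 - (-338 - 311854) = 3550/7 - 1*(-312192) = 3550/7 + 312192 = 2188894/7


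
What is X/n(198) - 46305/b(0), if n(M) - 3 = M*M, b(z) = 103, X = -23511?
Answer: -605967256/1346107 ≈ -450.16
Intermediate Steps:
n(M) = 3 + M² (n(M) = 3 + M*M = 3 + M²)
X/n(198) - 46305/b(0) = -23511/(3 + 198²) - 46305/103 = -23511/(3 + 39204) - 46305*1/103 = -23511/39207 - 46305/103 = -23511*1/39207 - 46305/103 = -7837/13069 - 46305/103 = -605967256/1346107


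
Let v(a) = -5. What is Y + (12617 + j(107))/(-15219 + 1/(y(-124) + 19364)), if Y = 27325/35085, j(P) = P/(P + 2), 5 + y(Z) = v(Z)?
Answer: -2265080432371/45057264598365 ≈ -0.050271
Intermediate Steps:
y(Z) = -10 (y(Z) = -5 - 5 = -10)
j(P) = P/(2 + P)
Y = 5465/7017 (Y = 27325*(1/35085) = 5465/7017 ≈ 0.77882)
Y + (12617 + j(107))/(-15219 + 1/(y(-124) + 19364)) = 5465/7017 + (12617 + 107/(2 + 107))/(-15219 + 1/(-10 + 19364)) = 5465/7017 + (12617 + 107/109)/(-15219 + 1/19354) = 5465/7017 + (12617 + 107*(1/109))/(-15219 + 1/19354) = 5465/7017 + (12617 + 107/109)/(-294548525/19354) = 5465/7017 + (1375360/109)*(-19354/294548525) = 5465/7017 - 5323743488/6421157845 = -2265080432371/45057264598365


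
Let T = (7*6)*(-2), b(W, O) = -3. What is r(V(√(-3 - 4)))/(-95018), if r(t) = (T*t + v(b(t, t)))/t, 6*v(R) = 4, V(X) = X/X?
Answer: 125/142527 ≈ 0.00087703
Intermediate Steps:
V(X) = 1
T = -84 (T = 42*(-2) = -84)
v(R) = ⅔ (v(R) = (⅙)*4 = ⅔)
r(t) = (⅔ - 84*t)/t (r(t) = (-84*t + ⅔)/t = (⅔ - 84*t)/t)
r(V(√(-3 - 4)))/(-95018) = (-84 + (⅔)/1)/(-95018) = (-84 + (⅔)*1)*(-1/95018) = (-84 + ⅔)*(-1/95018) = -250/3*(-1/95018) = 125/142527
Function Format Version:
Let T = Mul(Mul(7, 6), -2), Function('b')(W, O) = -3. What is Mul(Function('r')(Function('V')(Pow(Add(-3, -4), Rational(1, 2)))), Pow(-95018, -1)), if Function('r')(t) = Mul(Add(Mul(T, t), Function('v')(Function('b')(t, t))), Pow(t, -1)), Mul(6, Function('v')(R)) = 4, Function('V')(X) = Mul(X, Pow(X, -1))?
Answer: Rational(125, 142527) ≈ 0.00087703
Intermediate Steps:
Function('V')(X) = 1
T = -84 (T = Mul(42, -2) = -84)
Function('v')(R) = Rational(2, 3) (Function('v')(R) = Mul(Rational(1, 6), 4) = Rational(2, 3))
Function('r')(t) = Mul(Pow(t, -1), Add(Rational(2, 3), Mul(-84, t))) (Function('r')(t) = Mul(Add(Mul(-84, t), Rational(2, 3)), Pow(t, -1)) = Mul(Add(Rational(2, 3), Mul(-84, t)), Pow(t, -1)) = Mul(Pow(t, -1), Add(Rational(2, 3), Mul(-84, t))))
Mul(Function('r')(Function('V')(Pow(Add(-3, -4), Rational(1, 2)))), Pow(-95018, -1)) = Mul(Add(-84, Mul(Rational(2, 3), Pow(1, -1))), Pow(-95018, -1)) = Mul(Add(-84, Mul(Rational(2, 3), 1)), Rational(-1, 95018)) = Mul(Add(-84, Rational(2, 3)), Rational(-1, 95018)) = Mul(Rational(-250, 3), Rational(-1, 95018)) = Rational(125, 142527)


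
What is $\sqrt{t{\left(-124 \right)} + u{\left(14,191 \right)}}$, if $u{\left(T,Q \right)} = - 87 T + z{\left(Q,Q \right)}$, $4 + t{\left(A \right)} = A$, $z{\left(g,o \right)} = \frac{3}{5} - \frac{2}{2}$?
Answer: $\frac{6 i \sqrt{935}}{5} \approx 36.693 i$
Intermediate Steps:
$z{\left(g,o \right)} = - \frac{2}{5}$ ($z{\left(g,o \right)} = 3 \cdot \frac{1}{5} - 1 = \frac{3}{5} - 1 = - \frac{2}{5}$)
$t{\left(A \right)} = -4 + A$
$u{\left(T,Q \right)} = - \frac{2}{5} - 87 T$ ($u{\left(T,Q \right)} = - 87 T - \frac{2}{5} = - \frac{2}{5} - 87 T$)
$\sqrt{t{\left(-124 \right)} + u{\left(14,191 \right)}} = \sqrt{\left(-4 - 124\right) - \frac{6092}{5}} = \sqrt{-128 - \frac{6092}{5}} = \sqrt{- \frac{6732}{5}} = \frac{6 i \sqrt{935}}{5}$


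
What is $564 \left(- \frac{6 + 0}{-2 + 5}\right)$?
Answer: $-1128$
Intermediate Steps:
$564 \left(- \frac{6 + 0}{-2 + 5}\right) = 564 \left(- \frac{6}{3}\right) = 564 \left(\left(-1\right) 2\right) = 564 \left(-2\right) = -1128$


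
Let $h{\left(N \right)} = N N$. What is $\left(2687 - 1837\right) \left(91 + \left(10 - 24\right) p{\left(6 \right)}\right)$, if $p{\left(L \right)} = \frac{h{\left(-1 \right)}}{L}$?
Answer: $\frac{226100}{3} \approx 75367.0$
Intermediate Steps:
$h{\left(N \right)} = N^{2}$
$p{\left(L \right)} = \frac{1}{L}$ ($p{\left(L \right)} = \frac{\left(-1\right)^{2}}{L} = 1 \frac{1}{L} = \frac{1}{L}$)
$\left(2687 - 1837\right) \left(91 + \left(10 - 24\right) p{\left(6 \right)}\right) = \left(2687 - 1837\right) \left(91 + \frac{10 - 24}{6}\right) = 850 \left(91 - \frac{7}{3}\right) = 850 \cdot \frac{266}{3} = \frac{226100}{3}$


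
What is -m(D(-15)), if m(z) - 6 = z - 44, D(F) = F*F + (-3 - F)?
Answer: -199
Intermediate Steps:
D(F) = -3 + F² - F (D(F) = F² + (-3 - F) = -3 + F² - F)
m(z) = -38 + z (m(z) = 6 + (z - 44) = 6 + (-44 + z) = -38 + z)
-m(D(-15)) = -(-38 + (-3 + (-15)² - 1*(-15))) = -(-38 + (-3 + 225 + 15)) = -(-38 + 237) = -1*199 = -199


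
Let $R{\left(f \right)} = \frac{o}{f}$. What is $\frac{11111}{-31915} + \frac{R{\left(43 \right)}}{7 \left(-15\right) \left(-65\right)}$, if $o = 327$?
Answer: $- \frac{16668536}{48032075} \approx -0.34703$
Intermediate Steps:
$R{\left(f \right)} = \frac{327}{f}$
$\frac{11111}{-31915} + \frac{R{\left(43 \right)}}{7 \left(-15\right) \left(-65\right)} = \frac{11111}{-31915} + \frac{327 \cdot \frac{1}{43}}{7 \left(-15\right) \left(-65\right)} = 11111 \left(- \frac{1}{31915}\right) + \frac{327 \cdot \frac{1}{43}}{\left(-105\right) \left(-65\right)} = - \frac{11111}{31915} + \frac{327}{43 \cdot 6825} = - \frac{11111}{31915} + \frac{327}{43} \cdot \frac{1}{6825} = - \frac{11111}{31915} + \frac{109}{97825} = - \frac{16668536}{48032075}$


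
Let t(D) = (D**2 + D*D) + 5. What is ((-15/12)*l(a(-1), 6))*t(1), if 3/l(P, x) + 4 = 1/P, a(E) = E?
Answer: 21/4 ≈ 5.2500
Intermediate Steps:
t(D) = 5 + 2*D**2 (t(D) = (D**2 + D**2) + 5 = 2*D**2 + 5 = 5 + 2*D**2)
l(P, x) = 3/(-4 + 1/P)
((-15/12)*l(a(-1), 6))*t(1) = ((-15/12)*(-3*(-1)/(-1 + 4*(-1))))*(5 + 2*1**2) = ((-15*1/12)*(-3*(-1)/(-1 - 4)))*(5 + 2*1) = (-(-15)*(-1)/(4*(-5)))*(5 + 2) = -(-15)*(-1)*(-1)/(4*5)*7 = -5/4*(-3/5)*7 = (3/4)*7 = 21/4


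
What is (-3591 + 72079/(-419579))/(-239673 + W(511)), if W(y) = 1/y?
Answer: 384982358474/25693528874129 ≈ 0.014984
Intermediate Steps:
(-3591 + 72079/(-419579))/(-239673 + W(511)) = (-3591 + 72079/(-419579))/(-239673 + 1/511) = (-3591 + 72079*(-1/419579))/(-239673 + 1/511) = (-3591 - 72079/419579)/(-122472902/511) = -1506780268/419579*(-511/122472902) = 384982358474/25693528874129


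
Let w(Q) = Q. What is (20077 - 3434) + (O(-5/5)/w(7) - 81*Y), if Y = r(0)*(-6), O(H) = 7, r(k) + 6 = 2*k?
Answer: 13728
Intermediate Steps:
r(k) = -6 + 2*k
Y = 36 (Y = (-6 + 2*0)*(-6) = (-6 + 0)*(-6) = -6*(-6) = 36)
(20077 - 3434) + (O(-5/5)/w(7) - 81*Y) = (20077 - 3434) + (7/7 - 81*36) = 16643 + (7*(⅐) - 2916) = 16643 + (1 - 2916) = 16643 - 2915 = 13728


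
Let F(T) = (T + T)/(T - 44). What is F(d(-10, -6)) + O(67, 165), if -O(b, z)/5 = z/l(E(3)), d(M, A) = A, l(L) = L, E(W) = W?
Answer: -6869/25 ≈ -274.76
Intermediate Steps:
F(T) = 2*T/(-44 + T) (F(T) = (2*T)/(-44 + T) = 2*T/(-44 + T))
O(b, z) = -5*z/3
F(d(-10, -6)) + O(67, 165) = 2*(-6)/(-44 - 6) - 5/3*165 = 2*(-6)/(-50) - 275 = 2*(-6)*(-1/50) - 275 = 6/25 - 275 = -6869/25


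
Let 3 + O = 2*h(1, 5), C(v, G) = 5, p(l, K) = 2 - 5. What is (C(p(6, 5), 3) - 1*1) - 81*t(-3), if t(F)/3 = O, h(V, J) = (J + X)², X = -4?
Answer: 247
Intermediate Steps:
p(l, K) = -3
h(V, J) = (-4 + J)² (h(V, J) = (J - 4)² = (-4 + J)²)
O = -1 (O = -3 + 2*(-4 + 5)² = -3 + 2*1² = -3 + 2*1 = -3 + 2 = -1)
t(F) = -3 (t(F) = 3*(-1) = -3)
(C(p(6, 5), 3) - 1*1) - 81*t(-3) = (5 - 1*1) - 81*(-3) = (5 - 1) + 243 = 4 + 243 = 247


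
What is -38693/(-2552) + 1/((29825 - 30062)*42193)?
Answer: 386919975961/25519339032 ≈ 15.162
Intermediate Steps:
-38693/(-2552) + 1/((29825 - 30062)*42193) = -38693*(-1/2552) + (1/42193)/(-237) = 38693/2552 - 1/237*1/42193 = 38693/2552 - 1/9999741 = 386919975961/25519339032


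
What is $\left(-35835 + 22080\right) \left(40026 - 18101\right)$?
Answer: $-301578375$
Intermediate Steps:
$\left(-35835 + 22080\right) \left(40026 - 18101\right) = \left(-13755\right) 21925 = -301578375$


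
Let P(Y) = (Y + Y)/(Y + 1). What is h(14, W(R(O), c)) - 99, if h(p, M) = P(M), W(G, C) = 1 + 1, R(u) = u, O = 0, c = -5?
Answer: -293/3 ≈ -97.667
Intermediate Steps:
P(Y) = 2*Y/(1 + Y) (P(Y) = (2*Y)/(1 + Y) = 2*Y/(1 + Y))
W(G, C) = 2
h(p, M) = 2*M/(1 + M)
h(14, W(R(O), c)) - 99 = 2*2/(1 + 2) - 99 = 2*2/3 - 99 = 2*2*(⅓) - 99 = 4/3 - 99 = -293/3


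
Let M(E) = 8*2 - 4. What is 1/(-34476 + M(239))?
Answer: -1/34464 ≈ -2.9016e-5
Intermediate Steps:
M(E) = 12 (M(E) = 16 - 4 = 12)
1/(-34476 + M(239)) = 1/(-34476 + 12) = 1/(-34464) = -1/34464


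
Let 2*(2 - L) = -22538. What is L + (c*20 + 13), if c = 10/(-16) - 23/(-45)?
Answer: 203071/18 ≈ 11282.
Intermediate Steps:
c = -41/360 (c = 10*(-1/16) - 23*(-1/45) = -5/8 + 23/45 = -41/360 ≈ -0.11389)
L = 11271 (L = 2 - 1/2*(-22538) = 2 + 11269 = 11271)
L + (c*20 + 13) = 11271 + (-41/360*20 + 13) = 11271 + (-41/18 + 13) = 11271 + 193/18 = 203071/18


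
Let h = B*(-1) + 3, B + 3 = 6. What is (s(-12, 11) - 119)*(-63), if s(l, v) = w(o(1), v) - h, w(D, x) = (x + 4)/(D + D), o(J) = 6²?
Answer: 59871/8 ≈ 7483.9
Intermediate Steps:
o(J) = 36
B = 3 (B = -3 + 6 = 3)
h = 0 (h = 3*(-1) + 3 = -3 + 3 = 0)
w(D, x) = (4 + x)/(2*D) (w(D, x) = (4 + x)/((2*D)) = (4 + x)*(1/(2*D)) = (4 + x)/(2*D))
s(l, v) = 1/18 + v/72 (s(l, v) = (½)*(4 + v)/36 - 1*0 = (½)*(1/36)*(4 + v) + 0 = (1/18 + v/72) + 0 = 1/18 + v/72)
(s(-12, 11) - 119)*(-63) = ((1/18 + (1/72)*11) - 119)*(-63) = ((1/18 + 11/72) - 119)*(-63) = (5/24 - 119)*(-63) = -2851/24*(-63) = 59871/8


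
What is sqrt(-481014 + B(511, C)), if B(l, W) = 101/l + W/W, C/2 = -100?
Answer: 3*I*sqrt(13955838218)/511 ≈ 693.55*I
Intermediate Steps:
C = -200 (C = 2*(-100) = -200)
B(l, W) = 1 + 101/l (B(l, W) = 101/l + 1 = 1 + 101/l)
sqrt(-481014 + B(511, C)) = sqrt(-481014 + (101 + 511)/511) = sqrt(-481014 + (1/511)*612) = sqrt(-481014 + 612/511) = sqrt(-245797542/511) = 3*I*sqrt(13955838218)/511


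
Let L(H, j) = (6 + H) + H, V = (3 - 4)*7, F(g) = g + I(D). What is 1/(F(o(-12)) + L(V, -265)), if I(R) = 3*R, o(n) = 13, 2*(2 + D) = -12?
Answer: -1/19 ≈ -0.052632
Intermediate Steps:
D = -8 (D = -2 + (1/2)*(-12) = -2 - 6 = -8)
F(g) = -24 + g (F(g) = g + 3*(-8) = g - 24 = -24 + g)
V = -7 (V = -1*7 = -7)
L(H, j) = 6 + 2*H
1/(F(o(-12)) + L(V, -265)) = 1/((-24 + 13) + (6 + 2*(-7))) = 1/(-11 + (6 - 14)) = 1/(-11 - 8) = 1/(-19) = -1/19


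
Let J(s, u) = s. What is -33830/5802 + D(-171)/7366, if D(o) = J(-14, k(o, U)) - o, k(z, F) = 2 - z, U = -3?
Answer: -124140433/21368766 ≈ -5.8094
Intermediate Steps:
D(o) = -14 - o
-33830/5802 + D(-171)/7366 = -33830/5802 + (-14 - 1*(-171))/7366 = -33830*1/5802 + (-14 + 171)*(1/7366) = -16915/2901 + 157*(1/7366) = -16915/2901 + 157/7366 = -124140433/21368766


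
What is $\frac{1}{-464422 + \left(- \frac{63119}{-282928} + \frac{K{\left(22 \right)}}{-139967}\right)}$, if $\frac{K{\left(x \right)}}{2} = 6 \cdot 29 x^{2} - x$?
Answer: $- \frac{39600583376}{18391420939751663} \approx -2.1532 \cdot 10^{-6}$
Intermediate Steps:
$K{\left(x \right)} = - 2 x + 348 x^{2}$ ($K{\left(x \right)} = 2 \left(6 \cdot 29 x^{2} - x\right) = 2 \left(174 x^{2} - x\right) = 2 \left(- x + 174 x^{2}\right) = - 2 x + 348 x^{2}$)
$\frac{1}{-464422 + \left(- \frac{63119}{-282928} + \frac{K{\left(22 \right)}}{-139967}\right)} = \frac{1}{-464422 + \left(- \frac{63119}{-282928} + \frac{2 \cdot 22 \left(-1 + 174 \cdot 22\right)}{-139967}\right)} = \frac{1}{-464422 + \left(\left(-63119\right) \left(- \frac{1}{282928}\right) + 2 \cdot 22 \left(-1 + 3828\right) \left(- \frac{1}{139967}\right)\right)} = \frac{1}{-464422 + \left(\frac{63119}{282928} + 2 \cdot 22 \cdot 3827 \left(- \frac{1}{139967}\right)\right)} = \frac{1}{-464422 + \left(\frac{63119}{282928} + 168388 \left(- \frac{1}{139967}\right)\right)} = \frac{1}{-464422 + \left(\frac{63119}{282928} - \frac{168388}{139967}\right)} = \frac{1}{-464422 - \frac{38807102991}{39600583376}} = \frac{1}{- \frac{18391420939751663}{39600583376}} = - \frac{39600583376}{18391420939751663}$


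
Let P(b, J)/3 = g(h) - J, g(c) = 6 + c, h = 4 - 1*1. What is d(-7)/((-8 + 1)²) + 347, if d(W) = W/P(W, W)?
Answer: 116591/336 ≈ 347.00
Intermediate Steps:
h = 3 (h = 4 - 1 = 3)
P(b, J) = 27 - 3*J (P(b, J) = 3*((6 + 3) - J) = 3*(9 - J) = 27 - 3*J)
d(W) = W/(27 - 3*W)
d(-7)/((-8 + 1)²) + 347 = (-1*(-7)/(-27 + 3*(-7)))/((-8 + 1)²) + 347 = (-1*(-7)/(-27 - 21))/((-7)²) + 347 = (-1*(-7)/(-48))/49 + 347 = (-1*(-7)*(-1/48))/49 + 347 = (1/49)*(-7/48) + 347 = -1/336 + 347 = 116591/336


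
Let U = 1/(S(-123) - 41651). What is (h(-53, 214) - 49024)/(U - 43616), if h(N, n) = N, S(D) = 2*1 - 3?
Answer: 2044155204/1816693633 ≈ 1.1252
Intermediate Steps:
S(D) = -1 (S(D) = 2 - 3 = -1)
U = -1/41652 (U = 1/(-1 - 41651) = 1/(-41652) = -1/41652 ≈ -2.4008e-5)
(h(-53, 214) - 49024)/(U - 43616) = (-53 - 49024)/(-1/41652 - 43616) = -49077/(-1816693633/41652) = -49077*(-41652/1816693633) = 2044155204/1816693633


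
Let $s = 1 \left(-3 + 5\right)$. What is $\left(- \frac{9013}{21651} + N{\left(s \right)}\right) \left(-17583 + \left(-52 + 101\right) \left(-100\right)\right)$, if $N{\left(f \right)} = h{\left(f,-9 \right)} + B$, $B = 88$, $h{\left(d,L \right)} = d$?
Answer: $- \frac{43607509691}{21651} \approx -2.0141 \cdot 10^{6}$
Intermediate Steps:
$s = 2$ ($s = 1 \cdot 2 = 2$)
$N{\left(f \right)} = 88 + f$ ($N{\left(f \right)} = f + 88 = 88 + f$)
$\left(- \frac{9013}{21651} + N{\left(s \right)}\right) \left(-17583 + \left(-52 + 101\right) \left(-100\right)\right) = \left(- \frac{9013}{21651} + \left(88 + 2\right)\right) \left(-17583 + \left(-52 + 101\right) \left(-100\right)\right) = \left(\left(-9013\right) \frac{1}{21651} + 90\right) \left(-17583 + 49 \left(-100\right)\right) = \left(- \frac{9013}{21651} + 90\right) \left(-17583 - 4900\right) = \frac{1939577}{21651} \left(-22483\right) = - \frac{43607509691}{21651}$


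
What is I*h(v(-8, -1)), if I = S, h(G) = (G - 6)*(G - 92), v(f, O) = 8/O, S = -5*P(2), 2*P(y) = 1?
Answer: -3500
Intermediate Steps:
P(y) = ½ (P(y) = (½)*1 = ½)
S = -5/2 (S = -5*½ = -5/2 ≈ -2.5000)
h(G) = (-92 + G)*(-6 + G) (h(G) = (-6 + G)*(-92 + G) = (-92 + G)*(-6 + G))
I = -5/2 ≈ -2.5000
I*h(v(-8, -1)) = -5*(552 + (8/(-1))² - 784/(-1))/2 = -5*(552 + (8*(-1))² - 784*(-1))/2 = -5*(552 + (-8)² - 98*(-8))/2 = -5*(552 + 64 + 784)/2 = -5/2*1400 = -3500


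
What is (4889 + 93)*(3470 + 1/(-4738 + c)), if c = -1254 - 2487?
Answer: 146581046678/8479 ≈ 1.7288e+7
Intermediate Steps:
c = -3741
(4889 + 93)*(3470 + 1/(-4738 + c)) = (4889 + 93)*(3470 + 1/(-4738 - 3741)) = 4982*(3470 + 1/(-8479)) = 4982*(3470 - 1/8479) = 4982*(29422129/8479) = 146581046678/8479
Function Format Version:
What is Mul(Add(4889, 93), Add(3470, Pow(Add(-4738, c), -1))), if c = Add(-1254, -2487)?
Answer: Rational(146581046678, 8479) ≈ 1.7288e+7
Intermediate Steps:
c = -3741
Mul(Add(4889, 93), Add(3470, Pow(Add(-4738, c), -1))) = Mul(Add(4889, 93), Add(3470, Pow(Add(-4738, -3741), -1))) = Mul(4982, Add(3470, Pow(-8479, -1))) = Mul(4982, Add(3470, Rational(-1, 8479))) = Mul(4982, Rational(29422129, 8479)) = Rational(146581046678, 8479)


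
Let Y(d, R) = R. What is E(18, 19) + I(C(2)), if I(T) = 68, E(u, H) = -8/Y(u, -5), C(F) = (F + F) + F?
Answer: 348/5 ≈ 69.600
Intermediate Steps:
C(F) = 3*F (C(F) = 2*F + F = 3*F)
E(u, H) = 8/5 (E(u, H) = -8/(-5) = -8*(-1/5) = 8/5)
E(18, 19) + I(C(2)) = 8/5 + 68 = 348/5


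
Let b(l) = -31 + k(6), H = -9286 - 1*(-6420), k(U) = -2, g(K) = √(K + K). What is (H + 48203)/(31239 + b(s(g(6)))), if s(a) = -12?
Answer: 45337/31206 ≈ 1.4528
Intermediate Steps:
g(K) = √2*√K (g(K) = √(2*K) = √2*√K)
H = -2866 (H = -9286 + 6420 = -2866)
b(l) = -33 (b(l) = -31 - 2 = -33)
(H + 48203)/(31239 + b(s(g(6)))) = (-2866 + 48203)/(31239 - 33) = 45337/31206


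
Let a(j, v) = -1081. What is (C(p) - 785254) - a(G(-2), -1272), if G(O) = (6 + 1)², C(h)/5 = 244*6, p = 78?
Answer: -776853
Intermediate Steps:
C(h) = 7320 (C(h) = 5*(244*6) = 5*1464 = 7320)
G(O) = 49 (G(O) = 7² = 49)
(C(p) - 785254) - a(G(-2), -1272) = (7320 - 785254) - 1*(-1081) = -777934 + 1081 = -776853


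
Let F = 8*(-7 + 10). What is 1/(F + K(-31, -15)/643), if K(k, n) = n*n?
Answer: 643/15657 ≈ 0.041068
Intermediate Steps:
K(k, n) = n²
F = 24 (F = 8*3 = 24)
1/(F + K(-31, -15)/643) = 1/(24 + (-15)²/643) = 1/(24 + 225*(1/643)) = 1/(24 + 225/643) = 1/(15657/643) = 643/15657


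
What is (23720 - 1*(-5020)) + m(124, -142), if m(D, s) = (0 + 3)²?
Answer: 28749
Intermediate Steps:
m(D, s) = 9 (m(D, s) = 3² = 9)
(23720 - 1*(-5020)) + m(124, -142) = (23720 - 1*(-5020)) + 9 = (23720 + 5020) + 9 = 28740 + 9 = 28749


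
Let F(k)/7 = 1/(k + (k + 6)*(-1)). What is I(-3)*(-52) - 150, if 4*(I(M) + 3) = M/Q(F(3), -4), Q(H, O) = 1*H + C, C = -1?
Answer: -12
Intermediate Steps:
F(k) = -7/6 (F(k) = 7/(k + (k + 6)*(-1)) = 7/(k + (6 + k)*(-1)) = 7/(k + (-6 - k)) = 7/(-6) = 7*(-⅙) = -7/6)
Q(H, O) = -1 + H (Q(H, O) = 1*H - 1 = H - 1 = -1 + H)
I(M) = -3 - 3*M/26 (I(M) = -3 + (M/(-1 - 7/6))/4 = -3 + (M/(-13/6))/4 = -3 + (M*(-6/13))/4 = -3 + (-6*M/13)/4 = -3 - 3*M/26)
I(-3)*(-52) - 150 = (-3 - 3/26*(-3))*(-52) - 150 = (-3 + 9/26)*(-52) - 150 = -69/26*(-52) - 150 = 138 - 150 = -12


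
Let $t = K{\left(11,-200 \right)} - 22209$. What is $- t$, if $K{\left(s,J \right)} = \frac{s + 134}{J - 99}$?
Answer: $\frac{6640636}{299} \approx 22210.0$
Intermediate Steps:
$K{\left(s,J \right)} = \frac{134 + s}{-99 + J}$
$t = - \frac{6640636}{299}$ ($t = \frac{134 + 11}{-99 - 200} - 22209 = \frac{1}{-299} \cdot 145 - 22209 = \left(- \frac{1}{299}\right) 145 - 22209 = - \frac{145}{299} - 22209 = - \frac{6640636}{299} \approx -22210.0$)
$- t = \left(-1\right) \left(- \frac{6640636}{299}\right) = \frac{6640636}{299}$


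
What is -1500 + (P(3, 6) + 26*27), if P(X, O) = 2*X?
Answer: -792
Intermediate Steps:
-1500 + (P(3, 6) + 26*27) = -1500 + (2*3 + 26*27) = -1500 + (6 + 702) = -1500 + 708 = -792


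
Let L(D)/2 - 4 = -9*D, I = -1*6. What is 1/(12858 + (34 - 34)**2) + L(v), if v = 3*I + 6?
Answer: 2880193/12858 ≈ 224.00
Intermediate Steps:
I = -6
v = -12 (v = 3*(-6) + 6 = -18 + 6 = -12)
L(D) = 8 - 18*D (L(D) = 8 + 2*(-9*D) = 8 - 18*D)
1/(12858 + (34 - 34)**2) + L(v) = 1/(12858 + (34 - 34)**2) + (8 - 18*(-12)) = 1/(12858 + 0**2) + (8 + 216) = 1/(12858 + 0) + 224 = 1/12858 + 224 = 2880193/12858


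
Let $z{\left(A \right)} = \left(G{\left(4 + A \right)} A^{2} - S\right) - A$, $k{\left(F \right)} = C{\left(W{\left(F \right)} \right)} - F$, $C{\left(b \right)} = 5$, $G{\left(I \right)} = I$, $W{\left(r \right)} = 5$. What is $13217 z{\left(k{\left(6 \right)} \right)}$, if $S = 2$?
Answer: $26434$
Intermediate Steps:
$k{\left(F \right)} = 5 - F$
$z{\left(A \right)} = -2 - A + A^{2} \left(4 + A\right)$ ($z{\left(A \right)} = \left(\left(4 + A\right) A^{2} - 2\right) - A = \left(A^{2} \left(4 + A\right) - 2\right) - A = \left(-2 + A^{2} \left(4 + A\right)\right) - A = -2 - A + A^{2} \left(4 + A\right)$)
$13217 z{\left(k{\left(6 \right)} \right)} = 13217 \left(-2 - \left(5 - 6\right) + \left(5 - 6\right)^{2} \left(4 + \left(5 - 6\right)\right)\right) = 13217 \left(-2 - -1 + \left(-1\right)^{2} \left(4 - 1\right)\right) = 13217 \left(-2 + 1 + 1 \cdot 3\right) = 13217 \left(-2 + 1 + 3\right) = 13217 \cdot 2 = 26434$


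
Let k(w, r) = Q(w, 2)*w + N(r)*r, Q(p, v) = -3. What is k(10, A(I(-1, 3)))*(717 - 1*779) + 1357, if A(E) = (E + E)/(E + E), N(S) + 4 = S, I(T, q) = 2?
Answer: 3403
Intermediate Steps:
N(S) = -4 + S
A(E) = 1 (A(E) = (2*E)/((2*E)) = (2*E)*(1/(2*E)) = 1)
k(w, r) = -3*w + r*(-4 + r) (k(w, r) = -3*w + (-4 + r)*r = -3*w + r*(-4 + r))
k(10, A(I(-1, 3)))*(717 - 1*779) + 1357 = (-3*10 + 1*(-4 + 1))*(717 - 1*779) + 1357 = (-30 + 1*(-3))*(717 - 779) + 1357 = (-30 - 3)*(-62) + 1357 = -33*(-62) + 1357 = 2046 + 1357 = 3403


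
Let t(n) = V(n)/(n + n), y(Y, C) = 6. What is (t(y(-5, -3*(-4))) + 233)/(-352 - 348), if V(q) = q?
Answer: -467/1400 ≈ -0.33357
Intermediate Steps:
t(n) = ½ (t(n) = n/(n + n) = n/((2*n)) = n*(1/(2*n)) = ½)
(t(y(-5, -3*(-4))) + 233)/(-352 - 348) = (½ + 233)/(-352 - 348) = (467/2)/(-700) = (467/2)*(-1/700) = -467/1400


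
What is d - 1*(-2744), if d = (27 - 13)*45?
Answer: 3374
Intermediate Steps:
d = 630 (d = 14*45 = 630)
d - 1*(-2744) = 630 - 1*(-2744) = 630 + 2744 = 3374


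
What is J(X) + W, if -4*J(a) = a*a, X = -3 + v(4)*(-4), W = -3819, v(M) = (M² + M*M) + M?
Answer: -36885/4 ≈ -9221.3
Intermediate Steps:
v(M) = M + 2*M² (v(M) = (M² + M²) + M = 2*M² + M = M + 2*M²)
X = -147 (X = -3 + (4*(1 + 2*4))*(-4) = -3 + (4*(1 + 8))*(-4) = -3 + (4*9)*(-4) = -3 + 36*(-4) = -3 - 144 = -147)
J(a) = -a²/4 (J(a) = -a*a/4 = -a²/4)
J(X) + W = -¼*(-147)² - 3819 = -¼*21609 - 3819 = -21609/4 - 3819 = -36885/4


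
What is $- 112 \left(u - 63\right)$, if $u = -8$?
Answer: $7952$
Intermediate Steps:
$- 112 \left(u - 63\right) = - 112 \left(-8 - 63\right) = \left(-112\right) \left(-71\right) = 7952$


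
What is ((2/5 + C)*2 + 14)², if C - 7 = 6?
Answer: 41616/25 ≈ 1664.6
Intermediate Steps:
C = 13 (C = 7 + 6 = 13)
((2/5 + C)*2 + 14)² = ((2/5 + 13)*2 + 14)² = ((2*(⅕) + 13)*2 + 14)² = ((⅖ + 13)*2 + 14)² = ((67/5)*2 + 14)² = (134/5 + 14)² = (204/5)² = 41616/25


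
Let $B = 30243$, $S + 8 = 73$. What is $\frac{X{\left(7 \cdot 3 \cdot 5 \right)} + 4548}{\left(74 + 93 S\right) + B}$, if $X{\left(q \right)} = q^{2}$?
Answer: $\frac{15573}{36362} \approx 0.42828$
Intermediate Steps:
$S = 65$ ($S = -8 + 73 = 65$)
$\frac{X{\left(7 \cdot 3 \cdot 5 \right)} + 4548}{\left(74 + 93 S\right) + B} = \frac{\left(7 \cdot 3 \cdot 5\right)^{2} + 4548}{\left(74 + 93 \cdot 65\right) + 30243} = \frac{\left(21 \cdot 5\right)^{2} + 4548}{\left(74 + 6045\right) + 30243} = \frac{105^{2} + 4548}{6119 + 30243} = \frac{11025 + 4548}{36362} = 15573 \cdot \frac{1}{36362} = \frac{15573}{36362}$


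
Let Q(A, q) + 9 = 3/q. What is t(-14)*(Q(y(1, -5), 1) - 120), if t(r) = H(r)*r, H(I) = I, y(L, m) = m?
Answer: -24696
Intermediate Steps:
Q(A, q) = -9 + 3/q
t(r) = r² (t(r) = r*r = r²)
t(-14)*(Q(y(1, -5), 1) - 120) = (-14)²*((-9 + 3/1) - 120) = 196*((-9 + 3*1) - 120) = 196*((-9 + 3) - 120) = 196*(-6 - 120) = 196*(-126) = -24696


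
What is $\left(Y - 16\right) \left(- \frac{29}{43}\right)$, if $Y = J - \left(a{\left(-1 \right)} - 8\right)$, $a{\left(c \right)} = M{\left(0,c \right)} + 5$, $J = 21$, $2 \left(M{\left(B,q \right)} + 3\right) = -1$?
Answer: $- \frac{667}{86} \approx -7.7558$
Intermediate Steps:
$M{\left(B,q \right)} = - \frac{7}{2}$ ($M{\left(B,q \right)} = -3 + \frac{1}{2} \left(-1\right) = -3 - \frac{1}{2} = - \frac{7}{2}$)
$a{\left(c \right)} = \frac{3}{2}$ ($a{\left(c \right)} = - \frac{7}{2} + 5 = \frac{3}{2}$)
$Y = \frac{55}{2}$ ($Y = 21 - \left(\frac{3}{2} - 8\right) = 21 - - \frac{13}{2} = 21 + \frac{13}{2} = \frac{55}{2} \approx 27.5$)
$\left(Y - 16\right) \left(- \frac{29}{43}\right) = \left(\frac{55}{2} - 16\right) \left(- \frac{29}{43}\right) = \frac{23 \left(\left(-29\right) \frac{1}{43}\right)}{2} = \frac{23}{2} \left(- \frac{29}{43}\right) = - \frac{667}{86}$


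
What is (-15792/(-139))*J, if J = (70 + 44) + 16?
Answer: 2052960/139 ≈ 14770.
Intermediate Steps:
J = 130 (J = 114 + 16 = 130)
(-15792/(-139))*J = -15792/(-139)*130 = -15792*(-1)/139*130 = -188*(-84/139)*130 = (15792/139)*130 = 2052960/139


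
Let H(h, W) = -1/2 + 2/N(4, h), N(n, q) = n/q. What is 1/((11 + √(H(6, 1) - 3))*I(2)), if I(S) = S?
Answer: 11/243 - I*√2/486 ≈ 0.045267 - 0.0029099*I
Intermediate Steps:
H(h, W) = -½ + h/2 (H(h, W) = -1/2 + 2/((4/h)) = -1*½ + 2*(h/4) = -½ + h/2)
1/((11 + √(H(6, 1) - 3))*I(2)) = 1/((11 + √((-½ + (½)*6) - 3))*2) = 1/((11 + √((-½ + 3) - 3))*2) = 1/((11 + √(5/2 - 3))*2) = 1/((11 + √(-½))*2) = 1/((11 + I*√2/2)*2) = 1/(22 + I*√2)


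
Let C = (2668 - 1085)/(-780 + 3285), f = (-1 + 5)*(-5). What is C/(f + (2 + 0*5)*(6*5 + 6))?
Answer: 1583/130260 ≈ 0.012153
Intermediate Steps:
f = -20 (f = 4*(-5) = -20)
C = 1583/2505 ≈ 0.63194
C/(f + (2 + 0*5)*(6*5 + 6)) = 1583/(2505*(-20 + (2 + 0*5)*(6*5 + 6))) = 1583/(2505*(-20 + (2 + 0)*(30 + 6))) = 1583/(2505*(-20 + 2*36)) = 1583/(2505*(-20 + 72)) = (1583/2505)/52 = (1583/2505)*(1/52) = 1583/130260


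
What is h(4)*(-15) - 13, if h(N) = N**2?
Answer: -253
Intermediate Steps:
h(4)*(-15) - 13 = 4**2*(-15) - 13 = 16*(-15) - 13 = -240 - 13 = -253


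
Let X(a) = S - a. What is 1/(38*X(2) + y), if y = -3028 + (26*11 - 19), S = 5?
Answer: -1/2647 ≈ -0.00037779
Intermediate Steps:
X(a) = 5 - a
y = -2761 (y = -3028 + (286 - 19) = -3028 + 267 = -2761)
1/(38*X(2) + y) = 1/(38*(5 - 1*2) - 2761) = 1/(38*(5 - 2) - 2761) = 1/(38*3 - 2761) = 1/(114 - 2761) = 1/(-2647) = -1/2647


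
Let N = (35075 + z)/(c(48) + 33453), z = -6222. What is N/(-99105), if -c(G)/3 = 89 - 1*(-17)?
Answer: -28853/3283844175 ≈ -8.7863e-6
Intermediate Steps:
c(G) = -318 (c(G) = -3*(89 - 1*(-17)) = -3*(89 + 17) = -3*106 = -318)
N = 28853/33135 (N = (35075 - 6222)/(-318 + 33453) = 28853/33135 ≈ 0.87077)
N/(-99105) = (28853/33135)/(-99105) = (28853/33135)*(-1/99105) = -28853/3283844175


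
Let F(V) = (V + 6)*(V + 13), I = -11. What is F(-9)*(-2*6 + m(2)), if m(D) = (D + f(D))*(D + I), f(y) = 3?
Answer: 684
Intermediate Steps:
m(D) = (-11 + D)*(3 + D) (m(D) = (D + 3)*(D - 11) = (3 + D)*(-11 + D) = (-11 + D)*(3 + D))
F(V) = (6 + V)*(13 + V)
F(-9)*(-2*6 + m(2)) = (78 + (-9)² + 19*(-9))*(-2*6 + (-33 + 2² - 8*2)) = (78 + 81 - 171)*(-12 + (-33 + 4 - 16)) = -12*(-12 - 45) = -12*(-57) = 684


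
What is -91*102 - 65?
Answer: -9347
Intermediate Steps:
-91*102 - 65 = -9282 - 65 = -9347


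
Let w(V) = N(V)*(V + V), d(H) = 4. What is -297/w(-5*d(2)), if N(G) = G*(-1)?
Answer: 297/800 ≈ 0.37125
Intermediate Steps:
N(G) = -G
w(V) = -2*V² (w(V) = (-V)*(V + V) = (-V)*(2*V) = -2*V²)
-297/w(-5*d(2)) = -297/((-2*(-5*4)²)) = -297/((-2*(-20)²)) = -297/((-2*400)) = -297/(-800) = -297*(-1/800) = 297/800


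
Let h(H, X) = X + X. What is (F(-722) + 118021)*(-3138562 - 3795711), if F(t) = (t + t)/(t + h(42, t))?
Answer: -2455183369745/3 ≈ -8.1839e+11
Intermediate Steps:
h(H, X) = 2*X
F(t) = ⅔ (F(t) = (t + t)/(t + 2*t) = (2*t)/((3*t)) = (2*t)*(1/(3*t)) = ⅔)
(F(-722) + 118021)*(-3138562 - 3795711) = (⅔ + 118021)*(-3138562 - 3795711) = (354065/3)*(-6934273) = -2455183369745/3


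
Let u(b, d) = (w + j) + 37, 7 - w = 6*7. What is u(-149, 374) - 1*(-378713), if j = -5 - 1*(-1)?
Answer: 378711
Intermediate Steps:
j = -4 (j = -5 + 1 = -4)
w = -35 (w = 7 - 6*7 = 7 - 1*42 = 7 - 42 = -35)
u(b, d) = -2 (u(b, d) = (-35 - 4) + 37 = -39 + 37 = -2)
u(-149, 374) - 1*(-378713) = -2 - 1*(-378713) = -2 + 378713 = 378711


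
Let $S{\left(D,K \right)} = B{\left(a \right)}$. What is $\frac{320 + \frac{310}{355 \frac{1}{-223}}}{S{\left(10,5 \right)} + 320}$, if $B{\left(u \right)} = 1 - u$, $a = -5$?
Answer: $\frac{4447}{11573} \approx 0.38426$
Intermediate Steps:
$S{\left(D,K \right)} = 6$ ($S{\left(D,K \right)} = 1 - -5 = 1 + 5 = 6$)
$\frac{320 + \frac{310}{355 \frac{1}{-223}}}{S{\left(10,5 \right)} + 320} = \frac{320 + \frac{310}{355 \frac{1}{-223}}}{6 + 320} = \frac{320 + \frac{310}{355 \left(- \frac{1}{223}\right)}}{326} = \left(320 + \frac{310}{- \frac{355}{223}}\right) \frac{1}{326} = \left(320 + 310 \left(- \frac{223}{355}\right)\right) \frac{1}{326} = \left(320 - \frac{13826}{71}\right) \frac{1}{326} = \frac{8894}{71} \cdot \frac{1}{326} = \frac{4447}{11573}$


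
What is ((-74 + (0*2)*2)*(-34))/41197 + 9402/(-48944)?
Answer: -132095545/1008172984 ≈ -0.13102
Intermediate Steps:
((-74 + (0*2)*2)*(-34))/41197 + 9402/(-48944) = ((-74 + 0*2)*(-34))*(1/41197) + 9402*(-1/48944) = ((-74 + 0)*(-34))*(1/41197) - 4701/24472 = -74*(-34)*(1/41197) - 4701/24472 = 2516*(1/41197) - 4701/24472 = 2516/41197 - 4701/24472 = -132095545/1008172984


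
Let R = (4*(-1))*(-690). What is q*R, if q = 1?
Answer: 2760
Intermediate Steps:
R = 2760 (R = -4*(-690) = 2760)
q*R = 1*2760 = 2760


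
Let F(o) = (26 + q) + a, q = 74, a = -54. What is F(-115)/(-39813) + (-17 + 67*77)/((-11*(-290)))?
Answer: 4447211/2760945 ≈ 1.6108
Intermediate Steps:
F(o) = 46 (F(o) = (26 + 74) - 54 = 100 - 54 = 46)
F(-115)/(-39813) + (-17 + 67*77)/((-11*(-290))) = 46/(-39813) + (-17 + 67*77)/((-11*(-290))) = 46*(-1/39813) + (-17 + 5159)/3190 = -2/1731 + 5142*(1/3190) = -2/1731 + 2571/1595 = 4447211/2760945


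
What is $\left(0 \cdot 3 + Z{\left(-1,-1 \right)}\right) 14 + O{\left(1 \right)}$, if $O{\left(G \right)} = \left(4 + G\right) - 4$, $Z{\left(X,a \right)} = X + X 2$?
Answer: $-41$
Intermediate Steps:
$Z{\left(X,a \right)} = 3 X$ ($Z{\left(X,a \right)} = X + 2 X = 3 X$)
$O{\left(G \right)} = G$
$\left(0 \cdot 3 + Z{\left(-1,-1 \right)}\right) 14 + O{\left(1 \right)} = \left(0 \cdot 3 + 3 \left(-1\right)\right) 14 + 1 = \left(0 - 3\right) 14 + 1 = \left(-3\right) 14 + 1 = -42 + 1 = -41$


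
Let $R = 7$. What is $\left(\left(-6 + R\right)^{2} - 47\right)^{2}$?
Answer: $2116$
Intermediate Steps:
$\left(\left(-6 + R\right)^{2} - 47\right)^{2} = \left(\left(-6 + 7\right)^{2} - 47\right)^{2} = \left(1^{2} - 47\right)^{2} = \left(1 - 47\right)^{2} = \left(-46\right)^{2} = 2116$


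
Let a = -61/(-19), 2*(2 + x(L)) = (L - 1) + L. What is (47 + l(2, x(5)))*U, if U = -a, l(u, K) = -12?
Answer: -2135/19 ≈ -112.37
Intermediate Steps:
x(L) = -5/2 + L (x(L) = -2 + ((L - 1) + L)/2 = -2 + ((-1 + L) + L)/2 = -2 + (-1 + 2*L)/2 = -2 + (-1/2 + L) = -5/2 + L)
a = 61/19 (a = -61*(-1/19) = 61/19 ≈ 3.2105)
U = -61/19 (U = -1*61/19 = -61/19 ≈ -3.2105)
(47 + l(2, x(5)))*U = (47 - 12)*(-61/19) = 35*(-61/19) = -2135/19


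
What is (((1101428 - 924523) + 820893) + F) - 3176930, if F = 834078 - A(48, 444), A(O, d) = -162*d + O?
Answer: -1273174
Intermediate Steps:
A(O, d) = O - 162*d
F = 905958 (F = 834078 - (48 - 162*444) = 834078 - (48 - 71928) = 834078 - 1*(-71880) = 834078 + 71880 = 905958)
(((1101428 - 924523) + 820893) + F) - 3176930 = (((1101428 - 924523) + 820893) + 905958) - 3176930 = ((176905 + 820893) + 905958) - 3176930 = (997798 + 905958) - 3176930 = 1903756 - 3176930 = -1273174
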